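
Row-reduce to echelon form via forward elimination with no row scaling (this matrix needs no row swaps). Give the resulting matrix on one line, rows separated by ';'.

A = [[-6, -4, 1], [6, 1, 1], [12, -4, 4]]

Forward elimination:
R2 <- R2 - (-1)*R1:  [  0  -3   2 ]
R3 <- R3 - (-2)*R1:  [   0  -12    6 ]
R3 <- R3 - (4)*R2:  [  0   0  -2 ]
Row echelon form:
[ -6  -4   1 ]
[  0  -3   2 ]
[  0   0  -2 ]

REF = [-6 -4 1; 0 -3 2; 0 0 -2]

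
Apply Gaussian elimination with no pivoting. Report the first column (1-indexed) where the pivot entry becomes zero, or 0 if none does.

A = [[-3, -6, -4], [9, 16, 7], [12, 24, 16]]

first zero-pivot column = 3

Naive forward elimination:
R2 <- R2 - (-3)*R1:  [  0  -2  -5 ]
R3 <- R3 - (-4)*R1:  [ 0  0  0 ]
Matrix at this point:
[ -3  -6  -4 ]
[  0  -2  -5 ]
[  0   0   0 ]
Pivot entry (3,3) in the last row is zero and there are no rows below to swap with -> zero pivot in column 3 (A is singular).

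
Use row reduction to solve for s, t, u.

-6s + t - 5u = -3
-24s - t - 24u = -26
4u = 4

(0, 2, 1)

Forward elimination on [A|b]:
R2 <- R2 - (4)*R1:  [   0   -5   -4  -14 ]
Row echelon form:
[ -6   1  -5  |   -3 ]
[  0  -5  -4  |  -14 ]
[  0   0   4  |    4 ]
Back-substitution:
u = (4) / 4 = 1
t = (-14 - (-4)*(1)) / -5 = 2
s = (-3 - (1)*(2) - (-5)*(1)) / -6 = 0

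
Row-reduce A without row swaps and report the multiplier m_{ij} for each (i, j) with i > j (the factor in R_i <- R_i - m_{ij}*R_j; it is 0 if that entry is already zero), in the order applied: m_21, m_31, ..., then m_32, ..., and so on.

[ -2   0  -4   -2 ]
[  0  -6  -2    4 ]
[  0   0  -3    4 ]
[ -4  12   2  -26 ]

multipliers: 0, 0, 2, 0, -2, -2

Forward elimination:
R2: entry in column 1 is already 0 -> m_{21} = 0 (no row operation needed)
R3: entry in column 1 is already 0 -> m_{31} = 0 (no row operation needed)
R4 <- R4 - (2)*R1:  [   0   12   10  -22 ]
R3: entry in column 2 is already 0 -> m_{32} = 0 (no row operation needed)
R4 <- R4 - (-2)*R2:  [   0    0    6  -14 ]
R4 <- R4 - (-2)*R3:  [  0   0   0  -6 ]
Multipliers (in order of application): m_{21} = 0, m_{31} = 0, m_{41} = 2, m_{32} = 0, m_{42} = -2, m_{43} = -2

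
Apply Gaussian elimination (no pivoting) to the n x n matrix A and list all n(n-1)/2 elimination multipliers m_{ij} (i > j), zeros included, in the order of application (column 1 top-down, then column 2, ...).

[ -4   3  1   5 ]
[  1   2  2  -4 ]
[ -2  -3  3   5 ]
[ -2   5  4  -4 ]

multipliers: -1/4, 1/2, 1/2, -18/11, 14/11, 7/68

Forward elimination:
R2 <- R2 - (-1/4)*R1:  [     0   11/4    9/4  -11/4 ]
R3 <- R3 - (1/2)*R1:  [    0  -9/2   5/2   5/2 ]
R4 <- R4 - (1/2)*R1:  [     0    7/2    7/2  -13/2 ]
R3 <- R3 - (-18/11)*R2:  [     0      0  68/11     -2 ]
R4 <- R4 - (14/11)*R2:  [    0     0  7/11    -3 ]
R4 <- R4 - (7/68)*R3:  [      0       0       0  -95/34 ]
Multipliers (in order of application): m_{21} = -1/4, m_{31} = 1/2, m_{41} = 1/2, m_{32} = -18/11, m_{42} = 14/11, m_{43} = 7/68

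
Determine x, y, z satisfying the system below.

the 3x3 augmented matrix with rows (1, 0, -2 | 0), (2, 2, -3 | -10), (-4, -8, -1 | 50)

(-4, -4, -2)

Forward elimination on [A|b]:
R2 <- R2 - (2)*R1:  [   0    2    1  -10 ]
R3 <- R3 - (-4)*R1:  [  0  -8  -9  50 ]
R3 <- R3 - (-4)*R2:  [  0   0  -5  10 ]
Row echelon form:
[ 1  0  -2  |    0 ]
[ 0  2   1  |  -10 ]
[ 0  0  -5  |   10 ]
Back-substitution:
z = (10) / -5 = -2
y = (-10 - (1)*(-2)) / 2 = -4
x = (0 - (-2)*(-2)) / 1 = -4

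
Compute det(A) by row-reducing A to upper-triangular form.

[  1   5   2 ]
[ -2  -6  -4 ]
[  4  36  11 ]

Forward elimination:
R2 <- R2 - (-2)*R1:  [ 0  4  0 ]
R3 <- R3 - (4)*R1:  [  0  16   3 ]
R3 <- R3 - (4)*R2:  [ 0  0  3 ]
Upper-triangular form:
[ 1  5  2 ]
[ 0  4  0 ]
[ 0  0  3 ]
det(A) = (-1)^0 * (1) * (4) * (3) = 12  (0 row swaps -> sign +1)

det(A) = 12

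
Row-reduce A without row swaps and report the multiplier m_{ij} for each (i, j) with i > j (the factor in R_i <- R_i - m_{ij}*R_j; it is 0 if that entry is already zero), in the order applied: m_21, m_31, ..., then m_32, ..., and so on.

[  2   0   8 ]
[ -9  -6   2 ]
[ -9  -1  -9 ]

Forward elimination:
R2 <- R2 - (-9/2)*R1:  [  0  -6  38 ]
R3 <- R3 - (-9/2)*R1:  [  0  -1  27 ]
R3 <- R3 - (1/6)*R2:  [    0     0  62/3 ]
Multipliers (in order of application): m_{21} = -9/2, m_{31} = -9/2, m_{32} = 1/6

multipliers: -9/2, -9/2, 1/6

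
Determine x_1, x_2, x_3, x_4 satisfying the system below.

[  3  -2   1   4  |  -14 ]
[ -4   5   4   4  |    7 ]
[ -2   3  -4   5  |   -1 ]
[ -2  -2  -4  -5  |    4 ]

Forward elimination on [A|b]:
R2 <- R2 - (-4/3)*R1:  [     0    7/3   16/3   28/3  -35/3 ]
R3 <- R3 - (-2/3)*R1:  [     0    5/3  -10/3   23/3  -31/3 ]
R4 <- R4 - (-2/3)*R1:  [     0  -10/3  -10/3   -7/3  -16/3 ]
R3 <- R3 - (5/7)*R2:  [     0      0  -50/7      1     -2 ]
R4 <- R4 - (-10/7)*R2:  [    0     0  30/7    11   -22 ]
R4 <- R4 - (-3/5)*R3:  [      0       0       0    58/5  -116/5 ]
Row echelon form:
[ 3   -2      1     4  |     -14 ]
[ 0  7/3   16/3  28/3  |   -35/3 ]
[ 0    0  -50/7     1  |      -2 ]
[ 0    0      0  58/5  |  -116/5 ]
Back-substitution:
x_4 = (-116/5) / (58/5) = -2
x_3 = (-2 - (1)*(-2)) / (-50/7) = 0
x_2 = (-35/3 - (16/3)*(0) - (28/3)*(-2)) / (7/3) = 3
x_1 = (-14 - (-2)*(3) - (1)*(0) - (4)*(-2)) / 3 = 0

(0, 3, 0, -2)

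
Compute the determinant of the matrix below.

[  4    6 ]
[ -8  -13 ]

det(A) = -4

Forward elimination:
R2 <- R2 - (-2)*R1:  [  0  -1 ]
Upper-triangular form:
[ 4   6 ]
[ 0  -1 ]
det(A) = (-1)^0 * (4) * (-1) = -4  (0 row swaps -> sign +1)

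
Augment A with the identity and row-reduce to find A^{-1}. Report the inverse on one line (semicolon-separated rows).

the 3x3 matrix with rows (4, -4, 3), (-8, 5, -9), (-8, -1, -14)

inverse = [79/12 59/12 -7/4; 10/3 8/3 -1; -4 -3 1]

Gauss-Jordan on [A | I]:
R1 <- (1/4)*R1:  [   1   -1  3/4  |  1/4    0    0 ]
R2 <- R2 - (-8)*R1:  [  0  -3  -3  |   2   1   0 ]
R3 <- R3 - (-8)*R1:  [  0  -9  -8  |   2   0   1 ]
R2 <- (1/-3)*R2:  [    0     1     1  |  -2/3  -1/3     0 ]
R1 <- R1 - (-1)*R2:  [     1      0    7/4  |  -5/12   -1/3      0 ]
R3 <- R3 - (-9)*R2:  [  0   0   1  |  -4  -3   1 ]
R1 <- R1 - (7/4)*R3:  [     1      0      0  |  79/12  59/12   -7/4 ]
R2 <- R2 - (1)*R3:  [    0     1     0  |  10/3   8/3    -1 ]
Right block of [I | A^{-1}] is the inverse:
[ 79/12  59/12  -7/4 ]
[  10/3    8/3    -1 ]
[    -4     -3     1 ]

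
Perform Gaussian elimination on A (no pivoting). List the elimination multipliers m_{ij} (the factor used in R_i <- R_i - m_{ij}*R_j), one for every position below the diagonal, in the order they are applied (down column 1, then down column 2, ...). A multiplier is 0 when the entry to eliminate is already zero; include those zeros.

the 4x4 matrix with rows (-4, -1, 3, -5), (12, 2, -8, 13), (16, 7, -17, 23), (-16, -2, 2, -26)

Forward elimination:
R2 <- R2 - (-3)*R1:  [  0  -1   1  -2 ]
R3 <- R3 - (-4)*R1:  [  0   3  -5   3 ]
R4 <- R4 - (4)*R1:  [   0    2  -10   -6 ]
R3 <- R3 - (-3)*R2:  [  0   0  -2  -3 ]
R4 <- R4 - (-2)*R2:  [   0    0   -8  -10 ]
R4 <- R4 - (4)*R3:  [ 0  0  0  2 ]
Multipliers (in order of application): m_{21} = -3, m_{31} = -4, m_{41} = 4, m_{32} = -3, m_{42} = -2, m_{43} = 4

multipliers: -3, -4, 4, -3, -2, 4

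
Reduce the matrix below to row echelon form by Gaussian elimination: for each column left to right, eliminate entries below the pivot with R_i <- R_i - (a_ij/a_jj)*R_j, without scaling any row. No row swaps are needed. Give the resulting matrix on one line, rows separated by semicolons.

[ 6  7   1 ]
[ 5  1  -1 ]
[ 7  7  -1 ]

Forward elimination:
R2 <- R2 - (5/6)*R1:  [     0  -29/6  -11/6 ]
R3 <- R3 - (7/6)*R1:  [     0   -7/6  -13/6 ]
R3 <- R3 - (7/29)*R2:  [      0       0  -50/29 ]
Row echelon form:
[ 6      7       1 ]
[ 0  -29/6   -11/6 ]
[ 0      0  -50/29 ]

REF = [6 7 1; 0 -29/6 -11/6; 0 0 -50/29]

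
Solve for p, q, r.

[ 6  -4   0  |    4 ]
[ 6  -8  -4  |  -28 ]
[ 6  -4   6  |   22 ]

Forward elimination on [A|b]:
R2 <- R2 - (1)*R1:  [   0   -4   -4  -32 ]
R3 <- R3 - (1)*R1:  [  0   0   6  18 ]
Row echelon form:
[ 6  -4   0  |    4 ]
[ 0  -4  -4  |  -32 ]
[ 0   0   6  |   18 ]
Back-substitution:
r = (18) / 6 = 3
q = (-32 - (-4)*(3)) / -4 = 5
p = (4 - (-4)*(5)) / 6 = 4

(4, 5, 3)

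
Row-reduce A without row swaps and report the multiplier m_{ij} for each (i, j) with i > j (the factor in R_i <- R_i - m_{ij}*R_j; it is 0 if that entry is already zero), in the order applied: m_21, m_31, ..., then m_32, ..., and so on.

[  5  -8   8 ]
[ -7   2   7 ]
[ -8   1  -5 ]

multipliers: -7/5, -8/5, 59/46

Forward elimination:
R2 <- R2 - (-7/5)*R1:  [     0  -46/5   91/5 ]
R3 <- R3 - (-8/5)*R1:  [     0  -59/5   39/5 ]
R3 <- R3 - (59/46)*R2:  [       0        0  -715/46 ]
Multipliers (in order of application): m_{21} = -7/5, m_{31} = -8/5, m_{32} = 59/46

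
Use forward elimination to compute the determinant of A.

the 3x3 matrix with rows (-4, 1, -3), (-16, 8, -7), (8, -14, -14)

det(A) = 80

Forward elimination:
R2 <- R2 - (4)*R1:  [ 0  4  5 ]
R3 <- R3 - (-2)*R1:  [   0  -12  -20 ]
R3 <- R3 - (-3)*R2:  [  0   0  -5 ]
Upper-triangular form:
[ -4  1  -3 ]
[  0  4   5 ]
[  0  0  -5 ]
det(A) = (-1)^0 * (-4) * (4) * (-5) = 80  (0 row swaps -> sign +1)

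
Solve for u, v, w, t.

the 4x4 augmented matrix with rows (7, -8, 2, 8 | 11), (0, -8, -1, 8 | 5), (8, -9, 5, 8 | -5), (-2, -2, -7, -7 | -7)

Forward elimination on [A|b]:
R3 <- R3 - (8/7)*R1:  [      0     1/7    19/7    -8/7  -123/7 ]
R4 <- R4 - (-2/7)*R1:  [     0  -30/7  -45/7  -33/7  -27/7 ]
R3 <- R3 - (-1/56)*R2:  [       0        0   151/56       -1  -979/56 ]
R4 <- R4 - (15/28)*R2:  [       0        0  -165/28       -9  -183/28 ]
R4 <- R4 - (-330/151)*R3:  [         0          0          0  -1689/151  -6756/151 ]
Row echelon form:
[ 7  -8       2          8  |         11 ]
[ 0  -8      -1          8  |          5 ]
[ 0   0  151/56         -1  |    -979/56 ]
[ 0   0       0  -1689/151  |  -6756/151 ]
Back-substitution:
t = (-6756/151) / (-1689/151) = 4
w = (-979/56 - (-1)*(4)) / (151/56) = -5
v = (5 - (-1)*(-5) - (8)*(4)) / -8 = 4
u = (11 - (-8)*(4) - (2)*(-5) - (8)*(4)) / 7 = 3

(3, 4, -5, 4)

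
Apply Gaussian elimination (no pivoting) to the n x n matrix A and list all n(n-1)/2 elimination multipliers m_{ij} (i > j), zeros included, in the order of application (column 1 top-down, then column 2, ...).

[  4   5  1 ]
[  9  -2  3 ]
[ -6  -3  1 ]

multipliers: 9/4, -3/2, -18/53

Forward elimination:
R2 <- R2 - (9/4)*R1:  [     0  -53/4    3/4 ]
R3 <- R3 - (-3/2)*R1:  [   0  9/2  5/2 ]
R3 <- R3 - (-18/53)*R2:  [      0       0  146/53 ]
Multipliers (in order of application): m_{21} = 9/4, m_{31} = -3/2, m_{32} = -18/53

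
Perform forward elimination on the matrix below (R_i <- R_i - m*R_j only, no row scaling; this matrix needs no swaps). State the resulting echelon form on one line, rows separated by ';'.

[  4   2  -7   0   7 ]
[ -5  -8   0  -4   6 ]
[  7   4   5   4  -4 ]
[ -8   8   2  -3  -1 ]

REF = [4 2 -7 0 7; 0 -11/2 -35/4 -4 59/4; 0 0 181/11 40/11 -164/11; 0 0 0 -879/181 3079/181]

Forward elimination:
R2 <- R2 - (-5/4)*R1:  [     0  -11/2  -35/4     -4   59/4 ]
R3 <- R3 - (7/4)*R1:  [     0    1/2   69/4      4  -65/4 ]
R4 <- R4 - (-2)*R1:  [   0   12  -12   -3   13 ]
R3 <- R3 - (-1/11)*R2:  [       0        0   181/11    40/11  -164/11 ]
R4 <- R4 - (-24/11)*R2:  [       0        0  -342/11  -129/11   497/11 ]
R4 <- R4 - (-342/181)*R3:  [        0         0         0  -879/181  3079/181 ]
Row echelon form:
[ 4      2      -7         0         7 ]
[ 0  -11/2   -35/4        -4      59/4 ]
[ 0      0  181/11     40/11   -164/11 ]
[ 0      0       0  -879/181  3079/181 ]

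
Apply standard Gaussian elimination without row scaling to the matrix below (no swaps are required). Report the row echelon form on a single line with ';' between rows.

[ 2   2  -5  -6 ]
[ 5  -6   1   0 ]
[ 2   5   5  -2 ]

REF = [2 2 -5 -6; 0 -11 27/2 15; 0 0 301/22 89/11]

Forward elimination:
R2 <- R2 - (5/2)*R1:  [    0   -11  27/2    15 ]
R3 <- R3 - (1)*R1:  [  0   3  10   4 ]
R3 <- R3 - (-3/11)*R2:  [      0       0  301/22   89/11 ]
Row echelon form:
[ 2    2      -5     -6 ]
[ 0  -11    27/2     15 ]
[ 0    0  301/22  89/11 ]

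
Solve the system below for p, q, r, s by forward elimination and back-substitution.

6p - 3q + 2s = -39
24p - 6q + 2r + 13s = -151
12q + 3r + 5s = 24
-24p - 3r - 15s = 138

Forward elimination on [A|b]:
R2 <- R2 - (4)*R1:  [ 0  6  2  5  5 ]
R4 <- R4 - (-4)*R1:  [   0  -12   -3   -7  -18 ]
R3 <- R3 - (2)*R2:  [  0   0  -1  -5  14 ]
R4 <- R4 - (-2)*R2:  [  0   0   1   3  -8 ]
R4 <- R4 - (-1)*R3:  [  0   0   0  -2   6 ]
Row echelon form:
[ 6  -3   0   2  |  -39 ]
[ 0   6   2   5  |    5 ]
[ 0   0  -1  -5  |   14 ]
[ 0   0   0  -2  |    6 ]
Back-substitution:
s = (6) / -2 = -3
r = (14 - (-5)*(-3)) / -1 = 1
q = (5 - (2)*(1) - (5)*(-3)) / 6 = 3
p = (-39 - (-3)*(3) - (2)*(-3)) / 6 = -4

(-4, 3, 1, -3)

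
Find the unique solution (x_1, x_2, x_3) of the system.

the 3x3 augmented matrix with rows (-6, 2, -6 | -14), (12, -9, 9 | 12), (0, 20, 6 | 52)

Forward elimination on [A|b]:
R2 <- R2 - (-2)*R1:  [   0   -5   -3  -16 ]
R3 <- R3 - (-4)*R2:  [   0    0   -6  -12 ]
Row echelon form:
[ -6   2  -6  |  -14 ]
[  0  -5  -3  |  -16 ]
[  0   0  -6  |  -12 ]
Back-substitution:
x_3 = (-12) / -6 = 2
x_2 = (-16 - (-3)*(2)) / -5 = 2
x_1 = (-14 - (2)*(2) - (-6)*(2)) / -6 = 1

(1, 2, 2)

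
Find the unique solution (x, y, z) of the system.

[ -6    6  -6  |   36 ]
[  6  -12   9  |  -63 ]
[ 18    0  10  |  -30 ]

(0, 3, -3)

Forward elimination on [A|b]:
R2 <- R2 - (-1)*R1:  [   0   -6    3  -27 ]
R3 <- R3 - (-3)*R1:  [  0  18  -8  78 ]
R3 <- R3 - (-3)*R2:  [  0   0   1  -3 ]
Row echelon form:
[ -6   6  -6  |   36 ]
[  0  -6   3  |  -27 ]
[  0   0   1  |   -3 ]
Back-substitution:
z = (-3) / 1 = -3
y = (-27 - (3)*(-3)) / -6 = 3
x = (36 - (6)*(3) - (-6)*(-3)) / -6 = 0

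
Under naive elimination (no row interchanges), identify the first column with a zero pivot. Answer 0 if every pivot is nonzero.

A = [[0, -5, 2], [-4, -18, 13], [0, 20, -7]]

Naive forward elimination:
Pivot entry (1,1) is zero but row 2 has -4 in column 1 -> naive elimination stops; a row interchange (e.g. R1 <-> R2) would be required here.

first zero-pivot column = 1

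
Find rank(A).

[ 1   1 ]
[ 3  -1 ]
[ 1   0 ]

rank(A) = 2

Row reduction:
R2 <- R2 - (3)*R1:  [  0  -4 ]
R3 <- R3 - (1)*R1:  [  0  -1 ]
R3 <- R3 - (1/4)*R2:  [ 0  0 ]
Row echelon form:
[ 1   1 ]
[ 0  -4 ]
[ 0   0 ]
Nonzero rows / pivot columns: 2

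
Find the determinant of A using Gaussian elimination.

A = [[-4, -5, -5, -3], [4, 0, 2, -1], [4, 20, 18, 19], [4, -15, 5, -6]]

Forward elimination:
R2 <- R2 - (-1)*R1:  [  0  -5  -3  -4 ]
R3 <- R3 - (-1)*R1:  [  0  15  13  16 ]
R4 <- R4 - (-1)*R1:  [   0  -20    0   -9 ]
R3 <- R3 - (-3)*R2:  [ 0  0  4  4 ]
R4 <- R4 - (4)*R2:  [  0   0  12   7 ]
R4 <- R4 - (3)*R3:  [  0   0   0  -5 ]
Upper-triangular form:
[ -4  -5  -5  -3 ]
[  0  -5  -3  -4 ]
[  0   0   4   4 ]
[  0   0   0  -5 ]
det(A) = (-1)^0 * (-4) * (-5) * (4) * (-5) = -400  (0 row swaps -> sign +1)

det(A) = -400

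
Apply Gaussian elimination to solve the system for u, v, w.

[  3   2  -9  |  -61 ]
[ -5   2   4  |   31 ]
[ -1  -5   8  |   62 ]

Forward elimination on [A|b]:
R2 <- R2 - (-5/3)*R1:  [      0    16/3     -11  -212/3 ]
R3 <- R3 - (-1/3)*R1:  [     0  -13/3      5  125/3 ]
R3 <- R3 - (-13/16)*R2:  [      0       0  -63/16   -63/4 ]
Row echelon form:
[ 3     2      -9  |     -61 ]
[ 0  16/3     -11  |  -212/3 ]
[ 0     0  -63/16  |   -63/4 ]
Back-substitution:
w = (-63/4) / (-63/16) = 4
v = (-212/3 - (-11)*(4)) / (16/3) = -5
u = (-61 - (2)*(-5) - (-9)*(4)) / 3 = -5

(-5, -5, 4)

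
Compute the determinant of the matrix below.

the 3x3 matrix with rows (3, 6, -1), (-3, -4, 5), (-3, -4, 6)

Forward elimination:
R2 <- R2 - (-1)*R1:  [ 0  2  4 ]
R3 <- R3 - (-1)*R1:  [ 0  2  5 ]
R3 <- R3 - (1)*R2:  [ 0  0  1 ]
Upper-triangular form:
[ 3  6  -1 ]
[ 0  2   4 ]
[ 0  0   1 ]
det(A) = (-1)^0 * (3) * (2) * (1) = 6  (0 row swaps -> sign +1)

det(A) = 6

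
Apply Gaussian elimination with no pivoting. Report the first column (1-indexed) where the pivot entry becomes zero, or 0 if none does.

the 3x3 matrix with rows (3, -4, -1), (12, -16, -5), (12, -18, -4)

Naive forward elimination:
R2 <- R2 - (4)*R1:  [  0   0  -1 ]
R3 <- R3 - (4)*R1:  [  0  -2   0 ]
Matrix at this point:
[ 3  -4  -1 ]
[ 0   0  -1 ]
[ 0  -2   0 ]
Pivot entry (2,2) is zero but row 3 has -2 in column 2 -> naive elimination stops; a row interchange (e.g. R2 <-> R3) would be required here.

first zero-pivot column = 2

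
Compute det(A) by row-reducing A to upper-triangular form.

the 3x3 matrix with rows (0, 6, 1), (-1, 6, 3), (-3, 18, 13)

det(A) = 24

Forward elimination:
R1 <-> R2   (pivot in column 1 was zero)
[ -1   6   3 ]
[  0   6   1 ]
[ -3  18  13 ]
R3 <- R3 - (3)*R1:  [ 0  0  4 ]
Upper-triangular form:
[ -1  6  3 ]
[  0  6  1 ]
[  0  0  4 ]
det(A) = (-1)^1 * (-1) * (6) * (4) = 24  (1 row swap -> sign -1)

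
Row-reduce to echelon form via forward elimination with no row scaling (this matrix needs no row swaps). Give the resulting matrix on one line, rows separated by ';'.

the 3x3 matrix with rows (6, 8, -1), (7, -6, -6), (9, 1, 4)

REF = [6 8 -1; 0 -46/3 -29/6; 0 0 825/92]

Forward elimination:
R2 <- R2 - (7/6)*R1:  [     0  -46/3  -29/6 ]
R3 <- R3 - (3/2)*R1:  [    0   -11  11/2 ]
R3 <- R3 - (33/46)*R2:  [      0       0  825/92 ]
Row echelon form:
[ 6      8      -1 ]
[ 0  -46/3   -29/6 ]
[ 0      0  825/92 ]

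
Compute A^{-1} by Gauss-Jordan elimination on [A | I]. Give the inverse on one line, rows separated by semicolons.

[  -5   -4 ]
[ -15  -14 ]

inverse = [-7/5 2/5; 3/2 -1/2]

Gauss-Jordan on [A | I]:
R1 <- (1/-5)*R1:  [    1   4/5  |  -1/5     0 ]
R2 <- R2 - (-15)*R1:  [  0  -2  |  -3   1 ]
R2 <- (1/-2)*R2:  [    0     1  |   3/2  -1/2 ]
R1 <- R1 - (4/5)*R2:  [    1     0  |  -7/5   2/5 ]
Right block of [I | A^{-1}] is the inverse:
[ -7/5   2/5 ]
[  3/2  -1/2 ]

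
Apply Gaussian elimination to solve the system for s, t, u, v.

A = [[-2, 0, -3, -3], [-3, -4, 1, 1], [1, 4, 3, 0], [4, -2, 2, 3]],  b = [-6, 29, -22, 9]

Forward elimination on [A|b]:
R2 <- R2 - (3/2)*R1:  [    0    -4  11/2  11/2    38 ]
R3 <- R3 - (-1/2)*R1:  [    0     4   3/2  -3/2   -25 ]
R4 <- R4 - (-2)*R1:  [  0  -2  -4  -3  -3 ]
R3 <- R3 - (-1)*R2:  [  0   0   7   4  13 ]
R4 <- R4 - (1/2)*R2:  [     0      0  -27/4  -23/4    -22 ]
R4 <- R4 - (-27/28)*R3:  [       0        0        0   -53/28  -265/28 ]
Row echelon form:
[ -2   0    -3      -3  |       -6 ]
[  0  -4  11/2    11/2  |       38 ]
[  0   0     7       4  |       13 ]
[  0   0     0  -53/28  |  -265/28 ]
Back-substitution:
v = (-265/28) / (-53/28) = 5
u = (13 - (4)*(5)) / 7 = -1
t = (38 - (11/2)*(-1) - (11/2)*(5)) / -4 = -4
s = (-6 - (-3)*(-1) - (-3)*(5)) / -2 = -3

(-3, -4, -1, 5)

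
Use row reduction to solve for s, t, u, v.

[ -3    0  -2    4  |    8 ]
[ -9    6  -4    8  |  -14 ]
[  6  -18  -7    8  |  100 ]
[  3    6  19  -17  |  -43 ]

(0, -5, 2, 3)

Forward elimination on [A|b]:
R2 <- R2 - (3)*R1:  [   0    6    2   -4  -38 ]
R3 <- R3 - (-2)*R1:  [   0  -18  -11   16  116 ]
R4 <- R4 - (-1)*R1:  [   0    6   17  -13  -35 ]
R3 <- R3 - (-3)*R2:  [  0   0  -5   4   2 ]
R4 <- R4 - (1)*R2:  [  0   0  15  -9   3 ]
R4 <- R4 - (-3)*R3:  [ 0  0  0  3  9 ]
Row echelon form:
[ -3  0  -2   4  |    8 ]
[  0  6   2  -4  |  -38 ]
[  0  0  -5   4  |    2 ]
[  0  0   0   3  |    9 ]
Back-substitution:
v = (9) / 3 = 3
u = (2 - (4)*(3)) / -5 = 2
t = (-38 - (2)*(2) - (-4)*(3)) / 6 = -5
s = (8 - (-2)*(2) - (4)*(3)) / -3 = 0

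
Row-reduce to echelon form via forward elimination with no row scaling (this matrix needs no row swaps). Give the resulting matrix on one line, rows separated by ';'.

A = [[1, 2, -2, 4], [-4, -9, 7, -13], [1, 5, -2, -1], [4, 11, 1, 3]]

Forward elimination:
R2 <- R2 - (-4)*R1:  [  0  -1  -1   3 ]
R3 <- R3 - (1)*R1:  [  0   3   0  -5 ]
R4 <- R4 - (4)*R1:  [   0    3    9  -13 ]
R3 <- R3 - (-3)*R2:  [  0   0  -3   4 ]
R4 <- R4 - (-3)*R2:  [  0   0   6  -4 ]
R4 <- R4 - (-2)*R3:  [ 0  0  0  4 ]
Row echelon form:
[ 1   2  -2  4 ]
[ 0  -1  -1  3 ]
[ 0   0  -3  4 ]
[ 0   0   0  4 ]

REF = [1 2 -2 4; 0 -1 -1 3; 0 0 -3 4; 0 0 0 4]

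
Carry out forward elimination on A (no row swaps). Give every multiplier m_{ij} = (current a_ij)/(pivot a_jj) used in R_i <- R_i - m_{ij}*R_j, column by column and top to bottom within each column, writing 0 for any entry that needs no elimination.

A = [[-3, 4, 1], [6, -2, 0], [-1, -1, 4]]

Forward elimination:
R2 <- R2 - (-2)*R1:  [ 0  6  2 ]
R3 <- R3 - (1/3)*R1:  [    0  -7/3  11/3 ]
R3 <- R3 - (-7/18)*R2:  [    0     0  40/9 ]
Multipliers (in order of application): m_{21} = -2, m_{31} = 1/3, m_{32} = -7/18

multipliers: -2, 1/3, -7/18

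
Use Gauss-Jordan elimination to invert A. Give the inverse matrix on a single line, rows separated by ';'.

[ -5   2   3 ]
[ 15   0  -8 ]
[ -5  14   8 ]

inverse = [-56/45 -13/45 8/45; 8/9 5/18 -1/18; -7/3 -2/3 1/3]

Gauss-Jordan on [A | I]:
R1 <- (1/-5)*R1:  [    1  -2/5  -3/5  |  -1/5     0     0 ]
R2 <- R2 - (15)*R1:  [ 0  6  1  |  3  1  0 ]
R3 <- R3 - (-5)*R1:  [  0  12   5  |  -1   0   1 ]
R2 <- (1/6)*R2:  [   0    1  1/6  |  1/2  1/6    0 ]
R1 <- R1 - (-2/5)*R2:  [     1      0  -8/15  |      0   1/15      0 ]
R3 <- R3 - (12)*R2:  [  0   0   3  |  -7  -2   1 ]
R3 <- (1/3)*R3:  [    0     0     1  |  -7/3  -2/3   1/3 ]
R1 <- R1 - (-8/15)*R3:  [      1       0       0  |  -56/45  -13/45    8/45 ]
R2 <- R2 - (1/6)*R3:  [     0      1      0  |    8/9   5/18  -1/18 ]
Right block of [I | A^{-1}] is the inverse:
[ -56/45  -13/45   8/45 ]
[    8/9    5/18  -1/18 ]
[   -7/3    -2/3    1/3 ]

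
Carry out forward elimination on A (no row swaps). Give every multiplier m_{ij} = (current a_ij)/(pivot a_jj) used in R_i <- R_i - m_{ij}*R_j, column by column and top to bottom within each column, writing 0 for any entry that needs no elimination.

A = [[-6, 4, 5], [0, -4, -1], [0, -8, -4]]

Forward elimination:
R2: entry in column 1 is already 0 -> m_{21} = 0 (no row operation needed)
R3: entry in column 1 is already 0 -> m_{31} = 0 (no row operation needed)
R3 <- R3 - (2)*R2:  [  0   0  -2 ]
Multipliers (in order of application): m_{21} = 0, m_{31} = 0, m_{32} = 2

multipliers: 0, 0, 2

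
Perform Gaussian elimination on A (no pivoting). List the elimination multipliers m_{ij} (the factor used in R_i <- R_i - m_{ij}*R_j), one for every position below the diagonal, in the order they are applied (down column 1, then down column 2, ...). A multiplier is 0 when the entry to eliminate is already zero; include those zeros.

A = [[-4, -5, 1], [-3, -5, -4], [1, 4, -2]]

multipliers: 3/4, -1/4, -11/5

Forward elimination:
R2 <- R2 - (3/4)*R1:  [     0   -5/4  -19/4 ]
R3 <- R3 - (-1/4)*R1:  [    0  11/4  -7/4 ]
R3 <- R3 - (-11/5)*R2:  [     0      0  -61/5 ]
Multipliers (in order of application): m_{21} = 3/4, m_{31} = -1/4, m_{32} = -11/5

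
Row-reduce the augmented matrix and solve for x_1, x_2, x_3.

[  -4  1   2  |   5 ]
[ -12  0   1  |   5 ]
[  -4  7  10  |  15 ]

(0, -5, 5)

Forward elimination on [A|b]:
R2 <- R2 - (3)*R1:  [   0   -3   -5  -10 ]
R3 <- R3 - (1)*R1:  [  0   6   8  10 ]
R3 <- R3 - (-2)*R2:  [   0    0   -2  -10 ]
Row echelon form:
[ -4   1   2  |    5 ]
[  0  -3  -5  |  -10 ]
[  0   0  -2  |  -10 ]
Back-substitution:
x_3 = (-10) / -2 = 5
x_2 = (-10 - (-5)*(5)) / -3 = -5
x_1 = (5 - (1)*(-5) - (2)*(5)) / -4 = 0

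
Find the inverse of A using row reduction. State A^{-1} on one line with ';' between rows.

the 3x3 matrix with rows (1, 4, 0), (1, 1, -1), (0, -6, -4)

inverse = [-5/3 8/3 -2/3; 2/3 -2/3 1/6; -1 1 -1/2]

Gauss-Jordan on [A | I]:
R2 <- R2 - (1)*R1:  [  0  -3  -1  |  -1   1   0 ]
R2 <- (1/-3)*R2:  [    0     1   1/3  |   1/3  -1/3     0 ]
R1 <- R1 - (4)*R2:  [    1     0  -4/3  |  -1/3   4/3     0 ]
R3 <- R3 - (-6)*R2:  [  0   0  -2  |   2  -2   1 ]
R3 <- (1/-2)*R3:  [    0     0     1  |    -1     1  -1/2 ]
R1 <- R1 - (-4/3)*R3:  [    1     0     0  |  -5/3   8/3  -2/3 ]
R2 <- R2 - (1/3)*R3:  [    0     1     0  |   2/3  -2/3   1/6 ]
Right block of [I | A^{-1}] is the inverse:
[ -5/3   8/3  -2/3 ]
[  2/3  -2/3   1/6 ]
[   -1     1  -1/2 ]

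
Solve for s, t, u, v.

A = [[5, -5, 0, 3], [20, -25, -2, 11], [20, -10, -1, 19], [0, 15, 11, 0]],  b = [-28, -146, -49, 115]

Forward elimination on [A|b]:
R2 <- R2 - (4)*R1:  [   0   -5   -2   -1  -34 ]
R3 <- R3 - (4)*R1:  [  0  10  -1   7  63 ]
R3 <- R3 - (-2)*R2:  [  0   0  -5   5  -5 ]
R4 <- R4 - (-3)*R2:  [  0   0   5  -3  13 ]
R4 <- R4 - (-1)*R3:  [ 0  0  0  2  8 ]
Row echelon form:
[ 5  -5   0   3  |  -28 ]
[ 0  -5  -2  -1  |  -34 ]
[ 0   0  -5   5  |   -5 ]
[ 0   0   0   2  |    8 ]
Back-substitution:
v = (8) / 2 = 4
u = (-5 - (5)*(4)) / -5 = 5
t = (-34 - (-2)*(5) - (-1)*(4)) / -5 = 4
s = (-28 - (-5)*(4) - (3)*(4)) / 5 = -4

(-4, 4, 5, 4)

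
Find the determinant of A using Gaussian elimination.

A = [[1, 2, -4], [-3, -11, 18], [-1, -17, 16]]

Forward elimination:
R2 <- R2 - (-3)*R1:  [  0  -5   6 ]
R3 <- R3 - (-1)*R1:  [   0  -15   12 ]
R3 <- R3 - (3)*R2:  [  0   0  -6 ]
Upper-triangular form:
[ 1   2  -4 ]
[ 0  -5   6 ]
[ 0   0  -6 ]
det(A) = (-1)^0 * (1) * (-5) * (-6) = 30  (0 row swaps -> sign +1)

det(A) = 30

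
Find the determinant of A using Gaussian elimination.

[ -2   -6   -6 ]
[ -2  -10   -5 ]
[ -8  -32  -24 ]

det(A) = -16

Forward elimination:
R2 <- R2 - (1)*R1:  [  0  -4   1 ]
R3 <- R3 - (4)*R1:  [  0  -8   0 ]
R3 <- R3 - (2)*R2:  [  0   0  -2 ]
Upper-triangular form:
[ -2  -6  -6 ]
[  0  -4   1 ]
[  0   0  -2 ]
det(A) = (-1)^0 * (-2) * (-4) * (-2) = -16  (0 row swaps -> sign +1)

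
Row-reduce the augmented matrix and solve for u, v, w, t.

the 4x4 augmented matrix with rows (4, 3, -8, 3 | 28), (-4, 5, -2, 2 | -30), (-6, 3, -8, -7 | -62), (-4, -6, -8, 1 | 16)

(5, -4, -1, 4)

Forward elimination on [A|b]:
R2 <- R2 - (-1)*R1:  [   0    8  -10    5   -2 ]
R3 <- R3 - (-3/2)*R1:  [    0  15/2   -20  -5/2   -20 ]
R4 <- R4 - (-1)*R1:  [   0   -3  -16    4   44 ]
R3 <- R3 - (15/16)*R2:  [       0        0    -85/8  -115/16   -145/8 ]
R4 <- R4 - (-3/8)*R2:  [     0      0  -79/4   47/8  173/4 ]
R4 <- R4 - (158/85)*R3:  [       0        0        0   327/17  1308/17 ]
Row echelon form:
[ 4  3     -8        3  |       28 ]
[ 0  8    -10        5  |       -2 ]
[ 0  0  -85/8  -115/16  |   -145/8 ]
[ 0  0      0   327/17  |  1308/17 ]
Back-substitution:
t = (1308/17) / (327/17) = 4
w = (-145/8 - (-115/16)*(4)) / (-85/8) = -1
v = (-2 - (-10)*(-1) - (5)*(4)) / 8 = -4
u = (28 - (3)*(-4) - (-8)*(-1) - (3)*(4)) / 4 = 5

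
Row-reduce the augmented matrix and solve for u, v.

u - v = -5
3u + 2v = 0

Forward elimination on [A|b]:
R2 <- R2 - (3)*R1:  [  0   5  15 ]
Row echelon form:
[ 1  -1  |  -5 ]
[ 0   5  |  15 ]
Back-substitution:
v = (15) / 5 = 3
u = (-5 - (-1)*(3)) / 1 = -2

(-2, 3)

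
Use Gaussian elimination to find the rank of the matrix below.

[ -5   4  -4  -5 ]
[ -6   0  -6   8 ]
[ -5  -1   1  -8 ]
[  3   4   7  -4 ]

rank(A) = 4

Row reduction:
R2 <- R2 - (6/5)*R1:  [     0  -24/5   -6/5     14 ]
R3 <- R3 - (1)*R1:  [  0  -5   5  -3 ]
R4 <- R4 - (-3/5)*R1:  [    0  32/5  23/5    -7 ]
R3 <- R3 - (25/24)*R2:  [       0        0     25/4  -211/12 ]
R4 <- R4 - (-4/3)*R2:  [    0     0     3  35/3 ]
R4 <- R4 - (12/25)*R3:  [       0        0        0  1508/75 ]
Row echelon form:
[ -5      4    -4       -5 ]
[  0  -24/5  -6/5       14 ]
[  0      0  25/4  -211/12 ]
[  0      0     0  1508/75 ]
Nonzero rows / pivot columns: 4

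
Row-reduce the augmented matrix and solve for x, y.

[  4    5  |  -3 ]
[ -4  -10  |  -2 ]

Forward elimination on [A|b]:
R2 <- R2 - (-1)*R1:  [  0  -5  -5 ]
Row echelon form:
[ 4   5  |  -3 ]
[ 0  -5  |  -5 ]
Back-substitution:
y = (-5) / -5 = 1
x = (-3 - (5)*(1)) / 4 = -2

(-2, 1)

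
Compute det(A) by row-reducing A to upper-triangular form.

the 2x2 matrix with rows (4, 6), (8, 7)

Forward elimination:
R2 <- R2 - (2)*R1:  [  0  -5 ]
Upper-triangular form:
[ 4   6 ]
[ 0  -5 ]
det(A) = (-1)^0 * (4) * (-5) = -20  (0 row swaps -> sign +1)

det(A) = -20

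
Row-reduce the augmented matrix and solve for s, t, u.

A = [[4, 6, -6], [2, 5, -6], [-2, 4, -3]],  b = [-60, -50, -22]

(-3, -4, 4)

Forward elimination on [A|b]:
R2 <- R2 - (1/2)*R1:  [   0    2   -3  -20 ]
R3 <- R3 - (-1/2)*R1:  [   0    7   -6  -52 ]
R3 <- R3 - (7/2)*R2:  [   0    0  9/2   18 ]
Row echelon form:
[ 4  6   -6  |  -60 ]
[ 0  2   -3  |  -20 ]
[ 0  0  9/2  |   18 ]
Back-substitution:
u = (18) / (9/2) = 4
t = (-20 - (-3)*(4)) / 2 = -4
s = (-60 - (6)*(-4) - (-6)*(4)) / 4 = -3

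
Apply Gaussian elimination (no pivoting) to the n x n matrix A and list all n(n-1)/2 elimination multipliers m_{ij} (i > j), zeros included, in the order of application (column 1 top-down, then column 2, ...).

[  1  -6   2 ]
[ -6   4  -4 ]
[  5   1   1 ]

Forward elimination:
R2 <- R2 - (-6)*R1:  [   0  -32    8 ]
R3 <- R3 - (5)*R1:  [  0  31  -9 ]
R3 <- R3 - (-31/32)*R2:  [    0     0  -5/4 ]
Multipliers (in order of application): m_{21} = -6, m_{31} = 5, m_{32} = -31/32

multipliers: -6, 5, -31/32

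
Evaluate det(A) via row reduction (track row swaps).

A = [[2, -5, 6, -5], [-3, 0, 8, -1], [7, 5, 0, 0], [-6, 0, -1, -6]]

Forward elimination:
R2 <- R2 - (-3/2)*R1:  [     0  -15/2     17  -17/2 ]
R3 <- R3 - (7/2)*R1:  [    0  45/2   -21  35/2 ]
R4 <- R4 - (-3)*R1:  [   0  -15   17  -21 ]
R3 <- R3 - (-3)*R2:  [  0   0  30  -8 ]
R4 <- R4 - (2)*R2:  [   0    0  -17   -4 ]
R4 <- R4 - (-17/30)*R3:  [       0        0        0  -128/15 ]
Upper-triangular form:
[ 2     -5   6       -5 ]
[ 0  -15/2  17    -17/2 ]
[ 0      0  30       -8 ]
[ 0      0   0  -128/15 ]
det(A) = (-1)^0 * (2) * (-15/2) * (30) * (-128/15) = 3840  (0 row swaps -> sign +1)

det(A) = 3840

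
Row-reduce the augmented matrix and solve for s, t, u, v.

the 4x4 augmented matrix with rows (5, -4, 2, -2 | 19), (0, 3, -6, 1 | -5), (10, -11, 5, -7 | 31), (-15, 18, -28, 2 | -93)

Forward elimination on [A|b]:
R3 <- R3 - (2)*R1:  [  0  -3   1  -3  -7 ]
R4 <- R4 - (-3)*R1:  [   0    6  -22   -4  -36 ]
R3 <- R3 - (-1)*R2:  [   0    0   -5   -2  -12 ]
R4 <- R4 - (2)*R2:  [   0    0  -10   -6  -26 ]
R4 <- R4 - (2)*R3:  [  0   0   0  -2  -2 ]
Row echelon form:
[ 5  -4   2  -2  |   19 ]
[ 0   3  -6   1  |   -5 ]
[ 0   0  -5  -2  |  -12 ]
[ 0   0   0  -2  |   -2 ]
Back-substitution:
v = (-2) / -2 = 1
u = (-12 - (-2)*(1)) / -5 = 2
t = (-5 - (-6)*(2) - (1)*(1)) / 3 = 2
s = (19 - (-4)*(2) - (2)*(2) - (-2)*(1)) / 5 = 5

(5, 2, 2, 1)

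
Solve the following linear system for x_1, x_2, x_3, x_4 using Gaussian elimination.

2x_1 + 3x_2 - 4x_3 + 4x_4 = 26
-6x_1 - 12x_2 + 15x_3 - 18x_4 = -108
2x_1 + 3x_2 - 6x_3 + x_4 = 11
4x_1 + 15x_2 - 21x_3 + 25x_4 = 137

Forward elimination on [A|b]:
R2 <- R2 - (-3)*R1:  [   0   -3    3   -6  -30 ]
R3 <- R3 - (1)*R1:  [   0    0   -2   -3  -15 ]
R4 <- R4 - (2)*R1:  [   0    9  -13   17   85 ]
R4 <- R4 - (-3)*R2:  [  0   0  -4  -1  -5 ]
R4 <- R4 - (2)*R3:  [  0   0   0   5  25 ]
Row echelon form:
[ 2   3  -4   4  |   26 ]
[ 0  -3   3  -6  |  -30 ]
[ 0   0  -2  -3  |  -15 ]
[ 0   0   0   5  |   25 ]
Back-substitution:
x_4 = (25) / 5 = 5
x_3 = (-15 - (-3)*(5)) / -2 = 0
x_2 = (-30 - (3)*(0) - (-6)*(5)) / -3 = 0
x_1 = (26 - (3)*(0) - (-4)*(0) - (4)*(5)) / 2 = 3

(3, 0, 0, 5)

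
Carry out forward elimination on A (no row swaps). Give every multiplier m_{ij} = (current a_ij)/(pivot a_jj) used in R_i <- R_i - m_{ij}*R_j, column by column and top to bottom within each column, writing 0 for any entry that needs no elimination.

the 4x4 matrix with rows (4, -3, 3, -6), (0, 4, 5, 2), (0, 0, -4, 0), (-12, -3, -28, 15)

multipliers: 0, 0, -3, 0, -3, 1

Forward elimination:
R2: entry in column 1 is already 0 -> m_{21} = 0 (no row operation needed)
R3: entry in column 1 is already 0 -> m_{31} = 0 (no row operation needed)
R4 <- R4 - (-3)*R1:  [   0  -12  -19   -3 ]
R3: entry in column 2 is already 0 -> m_{32} = 0 (no row operation needed)
R4 <- R4 - (-3)*R2:  [  0   0  -4   3 ]
R4 <- R4 - (1)*R3:  [ 0  0  0  3 ]
Multipliers (in order of application): m_{21} = 0, m_{31} = 0, m_{41} = -3, m_{32} = 0, m_{42} = -3, m_{43} = 1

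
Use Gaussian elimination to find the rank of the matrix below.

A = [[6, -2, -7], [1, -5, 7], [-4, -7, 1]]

rank(A) = 3

Row reduction:
R2 <- R2 - (1/6)*R1:  [     0  -14/3   49/6 ]
R3 <- R3 - (-2/3)*R1:  [     0  -25/3  -11/3 ]
R3 <- R3 - (25/14)*R2:  [     0      0  -73/4 ]
Row echelon form:
[ 6     -2     -7 ]
[ 0  -14/3   49/6 ]
[ 0      0  -73/4 ]
Nonzero rows / pivot columns: 3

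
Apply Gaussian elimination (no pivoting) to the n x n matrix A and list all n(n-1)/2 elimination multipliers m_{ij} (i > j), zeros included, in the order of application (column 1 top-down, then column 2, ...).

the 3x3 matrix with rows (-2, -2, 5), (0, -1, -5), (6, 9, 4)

multipliers: 0, -3, -3

Forward elimination:
R2: entry in column 1 is already 0 -> m_{21} = 0 (no row operation needed)
R3 <- R3 - (-3)*R1:  [  0   3  19 ]
R3 <- R3 - (-3)*R2:  [ 0  0  4 ]
Multipliers (in order of application): m_{21} = 0, m_{31} = -3, m_{32} = -3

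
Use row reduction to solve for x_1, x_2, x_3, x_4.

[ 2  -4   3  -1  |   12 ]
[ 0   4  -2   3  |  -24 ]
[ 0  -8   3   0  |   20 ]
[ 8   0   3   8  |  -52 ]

(-4, -1, 4, -4)

Forward elimination on [A|b]:
R4 <- R4 - (4)*R1:  [    0    16    -9    12  -100 ]
R3 <- R3 - (-2)*R2:  [   0    0   -1    6  -28 ]
R4 <- R4 - (4)*R2:  [  0   0  -1   0  -4 ]
R4 <- R4 - (1)*R3:  [  0   0   0  -6  24 ]
Row echelon form:
[ 2  -4   3  -1  |   12 ]
[ 0   4  -2   3  |  -24 ]
[ 0   0  -1   6  |  -28 ]
[ 0   0   0  -6  |   24 ]
Back-substitution:
x_4 = (24) / -6 = -4
x_3 = (-28 - (6)*(-4)) / -1 = 4
x_2 = (-24 - (-2)*(4) - (3)*(-4)) / 4 = -1
x_1 = (12 - (-4)*(-1) - (3)*(4) - (-1)*(-4)) / 2 = -4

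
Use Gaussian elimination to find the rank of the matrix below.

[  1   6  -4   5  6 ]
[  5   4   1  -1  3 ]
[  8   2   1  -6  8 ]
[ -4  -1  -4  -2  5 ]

rank(A) = 4

Row reduction:
R2 <- R2 - (5)*R1:  [   0  -26   21  -26  -27 ]
R3 <- R3 - (8)*R1:  [   0  -46   33  -46  -40 ]
R4 <- R4 - (-4)*R1:  [   0   23  -20   18   29 ]
R3 <- R3 - (23/13)*R2:  [      0       0  -54/13       0  101/13 ]
R4 <- R4 - (-23/26)*R2:  [      0       0  -37/26      -5  133/26 ]
R4 <- R4 - (37/108)*R3:  [       0        0        0       -5  265/108 ]
Row echelon form:
[ 1    6      -4    5        6 ]
[ 0  -26      21  -26      -27 ]
[ 0    0  -54/13    0   101/13 ]
[ 0    0       0   -5  265/108 ]
Nonzero rows / pivot columns: 4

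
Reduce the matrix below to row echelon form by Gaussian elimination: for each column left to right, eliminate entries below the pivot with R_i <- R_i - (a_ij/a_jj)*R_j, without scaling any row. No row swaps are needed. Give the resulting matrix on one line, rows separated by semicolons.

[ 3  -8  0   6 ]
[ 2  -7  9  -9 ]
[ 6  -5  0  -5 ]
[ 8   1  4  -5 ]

Forward elimination:
R2 <- R2 - (2/3)*R1:  [    0  -5/3     9   -13 ]
R3 <- R3 - (2)*R1:  [   0   11    0  -17 ]
R4 <- R4 - (8/3)*R1:  [    0  67/3     4   -21 ]
R3 <- R3 - (-33/5)*R2:  [      0       0   297/5  -514/5 ]
R4 <- R4 - (-67/5)*R2:  [      0       0   623/5  -976/5 ]
R4 <- R4 - (623/297)*R3:  [        0         0         0  6070/297 ]
Row echelon form:
[ 3    -8      0         6 ]
[ 0  -5/3      9       -13 ]
[ 0     0  297/5    -514/5 ]
[ 0     0      0  6070/297 ]

REF = [3 -8 0 6; 0 -5/3 9 -13; 0 0 297/5 -514/5; 0 0 0 6070/297]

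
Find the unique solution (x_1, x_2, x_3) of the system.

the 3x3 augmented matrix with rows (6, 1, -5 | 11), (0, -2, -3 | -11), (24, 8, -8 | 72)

Forward elimination on [A|b]:
R3 <- R3 - (4)*R1:  [  0   4  12  28 ]
R3 <- R3 - (-2)*R2:  [ 0  0  6  6 ]
Row echelon form:
[ 6   1  -5  |   11 ]
[ 0  -2  -3  |  -11 ]
[ 0   0   6  |    6 ]
Back-substitution:
x_3 = (6) / 6 = 1
x_2 = (-11 - (-3)*(1)) / -2 = 4
x_1 = (11 - (1)*(4) - (-5)*(1)) / 6 = 2

(2, 4, 1)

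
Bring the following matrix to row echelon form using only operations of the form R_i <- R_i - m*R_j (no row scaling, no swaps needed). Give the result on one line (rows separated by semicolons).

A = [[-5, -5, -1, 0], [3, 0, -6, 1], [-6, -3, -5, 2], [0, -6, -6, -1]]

Forward elimination:
R2 <- R2 - (-3/5)*R1:  [     0     -3  -33/5      1 ]
R3 <- R3 - (6/5)*R1:  [     0      3  -19/5      2 ]
R3 <- R3 - (-1)*R2:  [     0      0  -52/5      3 ]
R4 <- R4 - (2)*R2:  [    0     0  36/5    -3 ]
R4 <- R4 - (-9/13)*R3:  [      0       0       0  -12/13 ]
Row echelon form:
[ -5  -5     -1       0 ]
[  0  -3  -33/5       1 ]
[  0   0  -52/5       3 ]
[  0   0      0  -12/13 ]

REF = [-5 -5 -1 0; 0 -3 -33/5 1; 0 0 -52/5 3; 0 0 0 -12/13]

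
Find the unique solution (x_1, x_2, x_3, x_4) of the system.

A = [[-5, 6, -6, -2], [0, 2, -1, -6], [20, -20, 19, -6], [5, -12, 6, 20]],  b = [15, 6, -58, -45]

Forward elimination on [A|b]:
R3 <- R3 - (-4)*R1:  [   0    4   -5  -14    2 ]
R4 <- R4 - (-1)*R1:  [   0   -6    0   18  -30 ]
R3 <- R3 - (2)*R2:  [   0    0   -3   -2  -10 ]
R4 <- R4 - (-3)*R2:  [   0    0   -3    0  -12 ]
R4 <- R4 - (1)*R3:  [  0   0   0   2  -2 ]
Row echelon form:
[ -5  6  -6  -2  |   15 ]
[  0  2  -1  -6  |    6 ]
[  0  0  -3  -2  |  -10 ]
[  0  0   0   2  |   -2 ]
Back-substitution:
x_4 = (-2) / 2 = -1
x_3 = (-10 - (-2)*(-1)) / -3 = 4
x_2 = (6 - (-1)*(4) - (-6)*(-1)) / 2 = 2
x_1 = (15 - (6)*(2) - (-6)*(4) - (-2)*(-1)) / -5 = -5

(-5, 2, 4, -1)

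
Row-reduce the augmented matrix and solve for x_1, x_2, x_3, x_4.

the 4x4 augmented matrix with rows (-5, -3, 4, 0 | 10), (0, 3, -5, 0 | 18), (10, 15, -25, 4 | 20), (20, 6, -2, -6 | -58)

(-5, 1, -3, -5)

Forward elimination on [A|b]:
R3 <- R3 - (-2)*R1:  [   0    9  -17    4   40 ]
R4 <- R4 - (-4)*R1:  [   0   -6   14   -6  -18 ]
R3 <- R3 - (3)*R2:  [   0    0   -2    4  -14 ]
R4 <- R4 - (-2)*R2:  [  0   0   4  -6  18 ]
R4 <- R4 - (-2)*R3:  [   0    0    0    2  -10 ]
Row echelon form:
[ -5  -3   4  0  |   10 ]
[  0   3  -5  0  |   18 ]
[  0   0  -2  4  |  -14 ]
[  0   0   0  2  |  -10 ]
Back-substitution:
x_4 = (-10) / 2 = -5
x_3 = (-14 - (4)*(-5)) / -2 = -3
x_2 = (18 - (-5)*(-3)) / 3 = 1
x_1 = (10 - (-3)*(1) - (4)*(-3)) / -5 = -5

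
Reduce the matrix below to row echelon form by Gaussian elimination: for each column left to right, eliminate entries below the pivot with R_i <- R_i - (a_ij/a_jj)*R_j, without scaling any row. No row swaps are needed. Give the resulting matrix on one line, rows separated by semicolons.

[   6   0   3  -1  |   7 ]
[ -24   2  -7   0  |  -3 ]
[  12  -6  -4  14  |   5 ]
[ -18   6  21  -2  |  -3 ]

Forward elimination:
R2 <- R2 - (-4)*R1:  [  0   2   5  -4  25 ]
R3 <- R3 - (2)*R1:  [   0   -6  -10   16   -9 ]
R4 <- R4 - (-3)*R1:  [  0   6  30  -5  18 ]
R3 <- R3 - (-3)*R2:  [  0   0   5   4  66 ]
R4 <- R4 - (3)*R2:  [   0    0   15    7  -57 ]
R4 <- R4 - (3)*R3:  [    0     0     0    -5  -255 ]
Row echelon form:
[ 6  0  3  -1  |     7 ]
[ 0  2  5  -4  |    25 ]
[ 0  0  5   4  |    66 ]
[ 0  0  0  -5  |  -255 ]

REF = [6 0 3 -1 7; 0 2 5 -4 25; 0 0 5 4 66; 0 0 0 -5 -255]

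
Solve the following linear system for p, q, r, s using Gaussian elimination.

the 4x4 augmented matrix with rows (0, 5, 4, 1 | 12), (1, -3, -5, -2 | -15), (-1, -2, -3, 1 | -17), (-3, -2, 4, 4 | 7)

Forward elimination on [A|b]:
R1 <-> R2   (pivot in column 1 was zero)
[  1  -3  -5  -2  -15 ]
[  0   5   4   1   12 ]
[ -1  -2  -3   1  -17 ]
[ -3  -2   4   4    7 ]
R3 <- R3 - (-1)*R1:  [   0   -5   -8   -1  -32 ]
R4 <- R4 - (-3)*R1:  [   0  -11  -11   -2  -38 ]
R3 <- R3 - (-1)*R2:  [   0    0   -4    0  -20 ]
R4 <- R4 - (-11/5)*R2:  [     0      0  -11/5    1/5  -58/5 ]
R4 <- R4 - (11/20)*R3:  [    0     0     0   1/5  -3/5 ]
Row echelon form:
[ 1  -3  -5   -2  |   -15 ]
[ 0   5   4    1  |    12 ]
[ 0   0  -4    0  |   -20 ]
[ 0   0   0  1/5  |  -3/5 ]
Back-substitution:
s = (-3/5) / (1/5) = -3
r = (-20) / -4 = 5
q = (12 - (4)*(5) - (1)*(-3)) / 5 = -1
p = (-15 - (-3)*(-1) - (-5)*(5) - (-2)*(-3)) / 1 = 1

(1, -1, 5, -3)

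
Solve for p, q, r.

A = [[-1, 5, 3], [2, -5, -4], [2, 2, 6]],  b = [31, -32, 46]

Forward elimination on [A|b]:
R2 <- R2 - (-2)*R1:  [  0   5   2  30 ]
R3 <- R3 - (-2)*R1:  [   0   12   12  108 ]
R3 <- R3 - (12/5)*R2:  [    0     0  36/5    36 ]
Row echelon form:
[ -1  5     3  |  31 ]
[  0  5     2  |  30 ]
[  0  0  36/5  |  36 ]
Back-substitution:
r = (36) / (36/5) = 5
q = (30 - (2)*(5)) / 5 = 4
p = (31 - (5)*(4) - (3)*(5)) / -1 = 4

(4, 4, 5)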